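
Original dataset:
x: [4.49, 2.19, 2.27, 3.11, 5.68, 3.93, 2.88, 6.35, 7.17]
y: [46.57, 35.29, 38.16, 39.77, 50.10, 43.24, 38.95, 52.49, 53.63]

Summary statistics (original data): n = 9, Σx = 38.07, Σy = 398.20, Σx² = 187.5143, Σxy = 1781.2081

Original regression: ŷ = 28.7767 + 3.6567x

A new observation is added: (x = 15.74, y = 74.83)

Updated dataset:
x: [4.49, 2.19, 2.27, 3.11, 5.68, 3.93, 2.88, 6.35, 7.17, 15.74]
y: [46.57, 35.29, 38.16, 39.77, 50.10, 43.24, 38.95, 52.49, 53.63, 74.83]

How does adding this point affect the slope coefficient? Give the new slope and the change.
New slope β₁ = 2.8389 versus 3.6567 before: a change of -0.8178 (-22.4%).

The new point has HIGH LEVERAGE: x = 15.74 is far from the original mean x̄ = 38.07/9 ≈ 4.23 (original range [2.19, 7.17]).

Step 1: Update the sums with the new point (n goes from 9 to 10)
Σx  = 38.07 + 15.74 = 53.81
Σy  = 398.20 + 74.83 = 473.03
Σx² = 187.5143 + 15.74² = 187.5143 + 247.7476 = 435.2619
Σxy = 1781.2081 + 15.74×74.83 = 1781.2081 + 1177.8242 = 2959.0323

Step 2: Recompute the slope with b₁ = (nΣxy − ΣxΣy) / (nΣx² − (Σx)²)
Numerator   = 10×2959.0323 − 53.81×473.03 = 29590.3230 − 25453.7443 = 4136.5787
Denominator = 10×435.2619 − 53.81² = 4352.6190 − 2895.5161 = 1457.1029
b₁(new) = 4136.5787 / 1457.1029 = 2.8389

(Same formula on the original sums: (9×1781.2081 − 38.07×398.20) / (9×187.5143 − 38.07²) = 871.3989 / 238.3038 = 3.6567, matching the given fit.)

Step 3: Change in slope
Δβ₁ = 2.8389 − 3.6567 = -0.8178
Relative change = -0.8178 / 3.6567 × 100% = -22.4%
→ the slope decreases when the point is added.

Because the point sits below the extension of the original line at a high-leverage x, it tilts the fit down.
In practice: investigate whether it comes from the same population as the rest of the sample.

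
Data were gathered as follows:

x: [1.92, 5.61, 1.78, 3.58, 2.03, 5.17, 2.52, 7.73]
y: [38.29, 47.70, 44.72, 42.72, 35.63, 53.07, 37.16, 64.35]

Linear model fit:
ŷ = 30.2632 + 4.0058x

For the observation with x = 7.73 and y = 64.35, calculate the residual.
Residual = 3.1220

The residual is the difference between the actual value and the predicted value:

Residual = y - ŷ

Step 1: Calculate predicted value
ŷ = 30.2632 + 4.0058 × 7.73
ŷ = 61.2280

Step 2: Calculate residual
Residual = 64.35 - 61.2280
Residual = 3.1220

Sign check: y > ŷ, so the point is above the line and the fit underestimates here.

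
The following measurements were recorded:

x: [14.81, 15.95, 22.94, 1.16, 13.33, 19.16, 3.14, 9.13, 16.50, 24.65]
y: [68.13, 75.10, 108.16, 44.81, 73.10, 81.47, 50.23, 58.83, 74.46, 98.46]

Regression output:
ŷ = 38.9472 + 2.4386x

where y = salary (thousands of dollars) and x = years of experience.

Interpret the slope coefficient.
An increase of one year in experience is associated with a 2.4386 thousand dollars increase in predicted salary.

β₁ = 2.4386 is the change in predicted salary (thousand dollars) per additional year of experience.

Interpretation:
- Experience up by 1 year → predicted salary increases by 2.4386 thousand dollars
- The effect is assumed constant over the observed range of x (linearity)

(β₀ = 38.9472 is the fitted value at x = 0 and is not part of the slope interpretation.)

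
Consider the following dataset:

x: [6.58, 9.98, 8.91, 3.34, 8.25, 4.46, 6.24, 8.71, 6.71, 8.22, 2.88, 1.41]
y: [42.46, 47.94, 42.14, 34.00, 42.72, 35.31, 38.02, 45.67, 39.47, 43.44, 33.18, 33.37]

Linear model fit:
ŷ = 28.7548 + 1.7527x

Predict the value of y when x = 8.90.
ŷ = 44.3538

To predict y for x = 8.90, substitute into the regression equation:

ŷ = 28.7548 + 1.7527 × 8.90
ŷ = 28.7548 + 15.5990
ŷ = 44.3538

This is the fitted mean response at that x — an individual observation would come with a wider prediction interval.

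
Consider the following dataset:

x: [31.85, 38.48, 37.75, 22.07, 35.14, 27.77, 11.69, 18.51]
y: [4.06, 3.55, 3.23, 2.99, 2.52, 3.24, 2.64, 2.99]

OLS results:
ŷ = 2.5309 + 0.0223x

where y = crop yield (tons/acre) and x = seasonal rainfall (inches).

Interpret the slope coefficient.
On average, crop yield is about 0.0223 tons/acre higher for every extra inch of rainfall.

β₁ = 0.0223 is the change in predicted crop yield (tons/acre) per additional inch of rainfall.

Interpretation:
- Rainfall up by 1 inch → predicted crop yield increases by 0.0223 tons/acre
- This is a linear approximation: the same per-unit change is assumed across the whole observed x range

(β₀ = 2.5309 is the fitted value at x = 0 and is not part of the slope interpretation.)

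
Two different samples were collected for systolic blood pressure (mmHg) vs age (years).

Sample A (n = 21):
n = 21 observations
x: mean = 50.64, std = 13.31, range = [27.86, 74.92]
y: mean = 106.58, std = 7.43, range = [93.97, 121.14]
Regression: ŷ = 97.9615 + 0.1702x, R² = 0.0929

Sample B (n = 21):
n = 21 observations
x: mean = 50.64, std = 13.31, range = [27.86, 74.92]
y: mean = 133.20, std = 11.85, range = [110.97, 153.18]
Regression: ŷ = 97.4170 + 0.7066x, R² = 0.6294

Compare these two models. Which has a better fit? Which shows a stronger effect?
Model B has the better fit (R² = 0.6294 vs 0.0929). Model B shows the stronger effect (|β₁| = 0.7066 vs 0.1702).

Model Comparison:

Fit — compare R²:
- Model A: R² = 0.0929 → 9.29% of variance in blood pressure explained
- Model B: R² = 0.6294 → 62.94% of variance in blood pressure explained
- 0.6294 > 0.0929 → Model B has the better fit

Which has the larger per-year effect? (|β₁|)
- Model A: β₁ = 0.1702 → predicted blood pressure rises 0.1702 mmHg per additional year of age
- Model B: β₁ = 0.7066 → predicted blood pressure rises 0.7066 mmHg per additional year of age
- |0.1702| < |0.7066| → Model B shows the stronger marginal effect

Notes:
- R² measures how tightly points cluster around the line; β₁ measures how steep the line is — they answer different questions.
- A steeper slope doesn't make a better model if the scatter around the line is large.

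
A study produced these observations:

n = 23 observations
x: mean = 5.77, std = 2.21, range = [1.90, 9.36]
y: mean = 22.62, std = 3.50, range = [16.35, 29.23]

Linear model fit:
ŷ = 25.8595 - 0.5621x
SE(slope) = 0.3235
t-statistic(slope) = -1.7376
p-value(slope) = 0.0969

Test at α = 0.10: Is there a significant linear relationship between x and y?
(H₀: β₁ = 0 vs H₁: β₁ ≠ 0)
Reject H₀: p-value = 0.0969 < α = 0.10. The linear relationship is significant at the 10% level.

Hypothesis test for the slope coefficient:

H₀: β₁ = 0 (no linear relationship)
H₁: β₁ ≠ 0 (linear relationship exists)

Test statistic: t = β̂₁ / SE(β̂₁) = -0.5621 / 0.3235 = -1.7376

With df = 21, the two-sided p-value for |t| = 1.7376 is 0.0969.

Decision rule: reject H₀ if p-value < α.
p-value = 0.0969 < α = 0.10 → reject H₀.

Conclusion: the linear association between x and y is significant at the 10% level.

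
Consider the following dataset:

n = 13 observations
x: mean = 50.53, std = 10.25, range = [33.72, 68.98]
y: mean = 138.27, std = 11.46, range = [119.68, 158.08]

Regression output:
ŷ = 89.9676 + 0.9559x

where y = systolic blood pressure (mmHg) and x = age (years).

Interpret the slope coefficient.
On average, blood pressure is about 0.9559 mmHg higher for every extra year of age.

The slope β₁ = 0.9559 gives the rate at which the fitted blood pressure changes with age.

Interpretation:
- Age up by 1 year → predicted blood pressure increases by 0.9559 mmHg
- The effect is assumed constant over the observed range of x (linearity)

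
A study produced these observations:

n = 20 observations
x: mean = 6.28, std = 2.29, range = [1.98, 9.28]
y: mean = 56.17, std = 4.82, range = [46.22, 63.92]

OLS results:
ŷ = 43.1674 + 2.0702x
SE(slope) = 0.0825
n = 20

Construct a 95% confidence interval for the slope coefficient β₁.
The 95% CI for β₁ is (1.8969, 2.2435)

Confidence interval for the slope:

The 95% CI for β₁ is: β̂₁ ± t*(α/2, n-2) × SE(β̂₁)

Step 1: Find critical t-value
- Confidence level = 0.95
- Degrees of freedom = n - 2 = 20 - 2 = 18
- t*(α/2, 18) = 2.1009

Step 2: Calculate margin of error
Margin = 2.1009 × 0.0825 = 0.1733

Step 3: Construct interval
CI = 2.0702 ± 0.1733
CI = (1.8969, 2.2435)

Interpretation: We are 95% confident that the true slope β₁ lies between 1.8969 and 2.2435.
The interval does not include 0, suggesting a significant linear relationship.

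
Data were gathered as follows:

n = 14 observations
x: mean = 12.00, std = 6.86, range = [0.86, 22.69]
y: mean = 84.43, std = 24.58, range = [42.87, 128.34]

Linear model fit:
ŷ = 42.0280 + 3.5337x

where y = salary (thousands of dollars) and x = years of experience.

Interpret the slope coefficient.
For each additional year of experience, predicted salary increases by approximately 3.5337 thousand dollars.

β₁ = 3.5337 is the change in predicted salary (thousand dollars) per additional year of experience.

Interpretation:
- Experience up by 1 year → predicted salary increases by 3.5337 thousand dollars
- The effect is assumed constant over the observed range of x (linearity)
- The sign (+) gives the direction; the magnitude 3.5337 gives the size of the effect per year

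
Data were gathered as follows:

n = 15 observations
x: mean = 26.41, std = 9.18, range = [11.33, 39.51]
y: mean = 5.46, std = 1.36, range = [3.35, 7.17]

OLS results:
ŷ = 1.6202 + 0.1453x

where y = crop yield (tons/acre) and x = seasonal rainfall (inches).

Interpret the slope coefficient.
For each additional inch of rainfall, predicted crop yield increases by approximately 0.1453 tons/acre.

The slope coefficient β₁ = 0.1453 represents the marginal effect of rainfall on crop yield.

Interpretation:
- Rainfall up by 1 inch → predicted crop yield increases by 0.1453 tons/acre
- The effect is assumed constant over the observed range of x (linearity)

(β₀ = 1.6202 is the fitted value at x = 0 and is not part of the slope interpretation.)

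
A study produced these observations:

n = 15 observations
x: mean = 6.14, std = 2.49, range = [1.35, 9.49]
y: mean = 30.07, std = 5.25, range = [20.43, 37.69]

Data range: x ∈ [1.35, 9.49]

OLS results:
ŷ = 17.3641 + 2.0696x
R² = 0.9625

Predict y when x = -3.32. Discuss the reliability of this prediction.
The equation gives ŷ = 10.4930; however x = -3.32 is 4.67 units below the observed range, so this extrapolated value should not be trusted.

Prediction calculation:
ŷ = 17.3641 + 2.0696 × (-3.32)
ŷ = 10.4930

Reliability:
- Data range: x ∈ [1.35, 9.49]
- Prediction point: x = -3.32 is 4.67 units below the observed range → this is EXTRAPOLATION, not interpolation

Why that matters here:
- The linear relationship may not hold outside the observed range
- The standard error of prediction grows with (x − x̄)², and x = -3.32 is far from x̄ = 6.14
- R² describes fit only over the sampled x values; it says nothing about behaviour beyond them

The R² = 0.9625 only validates the fit within [1.35, 9.49]; treat ŷ = 10.4930 with caution.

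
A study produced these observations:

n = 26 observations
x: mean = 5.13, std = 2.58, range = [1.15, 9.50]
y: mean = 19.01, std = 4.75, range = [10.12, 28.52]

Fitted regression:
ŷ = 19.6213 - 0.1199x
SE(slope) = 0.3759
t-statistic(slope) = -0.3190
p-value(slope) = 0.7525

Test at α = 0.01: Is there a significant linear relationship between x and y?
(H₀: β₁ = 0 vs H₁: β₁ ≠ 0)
p-value = 0.7525 ≥ α = 0.01, so we fail to reject H₀. The relationship is not significant.

Hypothesis test for the slope coefficient:

H₀: β₁ = 0 (no linear relationship)
H₁: β₁ ≠ 0 (linear relationship exists)

Test statistic: t = β̂₁ / SE(β̂₁) = -0.1199 / 0.3759 = -0.3190

p = 0.7525: how often a slope estimate this far from 0 (in SE units) would arise by chance if β₁ were truly 0.

Decision rule: reject H₀ if p-value < α.
p-value = 0.7525 ≥ α = 0.01 → fail to reject H₀.

Conclusion: the linear association between x and y is not significant at the 1% level.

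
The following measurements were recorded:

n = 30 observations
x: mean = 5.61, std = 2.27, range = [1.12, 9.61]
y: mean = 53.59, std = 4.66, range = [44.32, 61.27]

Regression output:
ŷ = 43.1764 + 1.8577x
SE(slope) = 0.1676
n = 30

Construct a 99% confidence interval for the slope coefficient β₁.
The 99% CI for β₁ is (1.3946, 2.3208)

Confidence interval for the slope:

The 99% CI for β₁ is: β̂₁ ± t*(α/2, n-2) × SE(β̂₁)

Step 1: Find critical t-value
- Confidence level = 0.99
- Degrees of freedom = n - 2 = 30 - 2 = 28
- t*(α/2, 28) = 2.7633

Step 2: Calculate margin of error
Margin = 2.7633 × 0.1676 = 0.4631

Step 3: Construct interval
CI = 1.8577 ± 0.4631
CI = (1.3946, 2.3208)

Interpretation: We are 99% confident that the true slope β₁ lies between 1.3946 and 2.3208.
Both endpoints are positive, so the data support a genuinely positive slope at this confidence level.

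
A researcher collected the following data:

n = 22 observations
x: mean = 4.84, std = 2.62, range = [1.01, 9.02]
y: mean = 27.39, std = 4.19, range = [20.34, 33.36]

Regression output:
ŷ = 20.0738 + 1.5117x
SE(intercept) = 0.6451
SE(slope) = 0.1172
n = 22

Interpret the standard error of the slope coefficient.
SE(β̂₁) = 0.1172 is the estimated standard deviation of the slope estimate across repeated samples; relative to β̂₁ = 1.5117 that is 7.8%, a precise estimate.

What SE measures:
- The standard error quantifies the sampling variability of the coefficient estimate
- It is the estimated standard deviation of β̂₁ across hypothetical repeated samples of the same size
- Smaller SE → more precise estimate

Relative precision:
- SE / |β̂₁| = 0.1172 / 1.5117 = 7.8%
- Rule of thumb (under 20%: precise; 20% to under 50%: moderately precise; 50% or more: imprecise) → precise

Rough 95% range (±2 SE): 1.5117 ± 0.2344 → (1.2773, 1.7461).

What drives SE(β̂₁): wider spread of x values → smaller SE; more residual scatter → larger SE; larger n (here n = 22) → smaller SE.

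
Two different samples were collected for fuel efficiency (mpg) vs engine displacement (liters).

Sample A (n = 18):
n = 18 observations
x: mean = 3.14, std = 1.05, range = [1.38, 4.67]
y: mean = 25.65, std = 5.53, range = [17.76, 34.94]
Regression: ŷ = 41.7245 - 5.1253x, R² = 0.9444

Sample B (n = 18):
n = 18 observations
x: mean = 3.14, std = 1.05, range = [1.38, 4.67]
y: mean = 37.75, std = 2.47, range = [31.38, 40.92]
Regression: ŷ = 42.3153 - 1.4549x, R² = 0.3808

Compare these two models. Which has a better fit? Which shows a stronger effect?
Model A has the better fit (R² = 0.9444 vs 0.3808). Model A shows the stronger effect (|β₁| = 5.1253 vs 1.4549).

Model Comparison:

Goodness of fit (R²):
- Model A: R² = 0.9444 → 94.44% of variance in fuel efficiency explained
- Model B: R² = 0.3808 → 38.08% of variance in fuel efficiency explained
- 0.9444 > 0.3808 → Model A has the better fit

Effect size (slope magnitude):
- Model A: β₁ = -5.1253 → predicted fuel efficiency falls 5.1253 mpg per additional liter of engine displacement
- Model B: β₁ = -1.4549 → predicted fuel efficiency falls 1.4549 mpg per additional liter of engine displacement
- |-5.1253| > |-1.4549| → Model A shows the stronger marginal effect

Notes:
- A steeper slope doesn't make a better model if the scatter around the line is large.
- The two samples could reflect different populations, time periods, or measurement quality.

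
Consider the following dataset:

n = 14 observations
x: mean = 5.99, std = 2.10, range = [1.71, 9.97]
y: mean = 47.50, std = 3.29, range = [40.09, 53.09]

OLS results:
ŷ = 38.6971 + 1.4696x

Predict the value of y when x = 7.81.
ŷ = 50.1747

x = 7.81 lies inside the observed range [1.71, 9.97], so the fitted equation applies directly:

ŷ = 38.6971 + 1.4696 × 7.81
ŷ = 38.6971 + 11.4776
ŷ = 50.1747

This is the fitted mean response at that x — an individual observation would come with a wider prediction interval.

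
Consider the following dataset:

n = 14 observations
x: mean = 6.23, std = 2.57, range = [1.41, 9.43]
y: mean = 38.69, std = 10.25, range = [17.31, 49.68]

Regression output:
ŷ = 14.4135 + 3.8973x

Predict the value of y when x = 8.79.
ŷ = 48.6708

To predict y for x = 8.79, substitute into the regression equation:

ŷ = 14.4135 + 3.8973 × 8.79
ŷ = 14.4135 + 34.2573
ŷ = 48.6708

This is the fitted mean response at that x — an individual observation would come with a wider prediction interval.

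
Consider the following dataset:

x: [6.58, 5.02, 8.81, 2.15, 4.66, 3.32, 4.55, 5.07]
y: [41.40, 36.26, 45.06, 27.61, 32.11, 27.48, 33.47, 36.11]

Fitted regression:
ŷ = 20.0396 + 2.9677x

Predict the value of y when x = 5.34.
ŷ = 35.8871

x = 5.34 lies inside the observed range [2.15, 8.81], so the fitted equation applies directly:

ŷ = 20.0396 + 2.9677 × 5.34
ŷ = 20.0396 + 15.8475
ŷ = 35.8871

This is a point prediction; actual observations scatter around it by roughly the residual standard deviation.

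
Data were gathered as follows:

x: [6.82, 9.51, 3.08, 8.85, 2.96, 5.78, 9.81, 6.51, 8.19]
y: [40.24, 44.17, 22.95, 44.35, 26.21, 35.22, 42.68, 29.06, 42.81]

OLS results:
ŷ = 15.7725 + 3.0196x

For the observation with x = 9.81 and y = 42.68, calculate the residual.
Residual = -2.7148

The residual is the difference between the actual value and the predicted value:

Residual = y - ŷ

Step 1: Calculate predicted value
ŷ = 15.7725 + 3.0196 × 9.81
ŷ = 45.3948

Step 2: Calculate residual
Residual = 42.68 - 45.3948
Residual = -2.7148

Sign check: y < ŷ, so the point is below the line and the fit overestimates here.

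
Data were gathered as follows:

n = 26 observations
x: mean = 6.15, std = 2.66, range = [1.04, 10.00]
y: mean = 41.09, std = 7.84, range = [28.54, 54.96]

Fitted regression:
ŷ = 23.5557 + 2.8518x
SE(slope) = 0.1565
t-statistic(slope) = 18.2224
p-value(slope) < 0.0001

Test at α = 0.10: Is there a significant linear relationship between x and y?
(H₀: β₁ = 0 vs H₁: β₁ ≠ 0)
Since p-value < 0.0001 < α = 0.10, reject H₀ — the slope is significantly different from 0.

Hypothesis test for the slope coefficient:

H₀: β₁ = 0 (no linear relationship)
H₁: β₁ ≠ 0 (linear relationship exists)

Test statistic: t = β̂₁ / SE(β̂₁) = 2.8518 / 0.1565 = 18.2224

p < 0.0001: how often a slope estimate this far from 0 (in SE units) would arise by chance if β₁ were truly 0.

Decision rule: reject H₀ if p-value < α.
p-value < 0.0001 < α = 0.10 → reject H₀.

Conclusion: the linear association between x and y is significant at the 10% level.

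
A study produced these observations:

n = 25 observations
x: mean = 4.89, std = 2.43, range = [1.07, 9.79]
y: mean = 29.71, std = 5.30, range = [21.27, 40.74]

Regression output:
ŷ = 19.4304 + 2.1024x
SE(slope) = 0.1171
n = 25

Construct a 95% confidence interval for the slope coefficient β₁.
The 95% CI for β₁ is (1.8602, 2.3446)

Confidence interval for the slope:

The 95% CI for β₁ is: β̂₁ ± t*(α/2, n-2) × SE(β̂₁)

Step 1: Find critical t-value
- Confidence level = 0.95
- Degrees of freedom = n - 2 = 25 - 2 = 23
- t*(α/2, 23) = 2.0687

Step 2: Calculate margin of error
Margin = 2.0687 × 0.1171 = 0.2422

Step 3: Construct interval
CI = 2.1024 ± 0.2422
CI = (1.8602, 2.3446)

Interpretation: each one-unit increase in x is associated with a change in mean y of between 1.8602 and 2.3446, with 95% confidence.
Both endpoints are positive, so the data support a genuinely positive slope at this confidence level.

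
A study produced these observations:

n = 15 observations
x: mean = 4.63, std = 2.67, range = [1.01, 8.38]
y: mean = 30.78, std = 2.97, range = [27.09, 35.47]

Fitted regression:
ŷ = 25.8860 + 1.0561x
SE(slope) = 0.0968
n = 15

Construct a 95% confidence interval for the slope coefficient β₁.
The 95% CI for β₁ is (0.8470, 1.2652)

Confidence interval for the slope:

The 95% CI for β₁ is: β̂₁ ± t*(α/2, n-2) × SE(β̂₁)

Step 1: Find critical t-value
- Confidence level = 0.95
- Degrees of freedom = n - 2 = 15 - 2 = 13
- t*(α/2, 13) = 2.1604

Step 2: Calculate margin of error
Margin = 2.1604 × 0.0968 = 0.2091

Step 3: Construct interval
CI = 1.0561 ± 0.2091
CI = (0.8470, 1.2652)

Interpretation: We are 95% confident that the true slope β₁ lies between 0.8470 and 1.2652.
Both endpoints are positive, so the data support a genuinely positive slope at this confidence level.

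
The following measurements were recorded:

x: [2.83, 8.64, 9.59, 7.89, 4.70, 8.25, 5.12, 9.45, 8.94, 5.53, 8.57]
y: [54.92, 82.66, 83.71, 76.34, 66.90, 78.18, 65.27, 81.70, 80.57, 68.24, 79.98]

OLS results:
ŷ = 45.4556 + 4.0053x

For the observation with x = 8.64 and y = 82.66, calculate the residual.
Residual = 2.5986

The residual is the difference between the actual value and the predicted value:

Residual = y - ŷ

Step 1: Calculate predicted value
ŷ = 45.4556 + 4.0053 × 8.64
ŷ = 80.0614

Step 2: Calculate residual
Residual = 82.66 - 80.0614
Residual = 2.5986

Interpretation: the model underestimates the actual value by 2.5986 at this point (positive residual → observation lies above the fitted line).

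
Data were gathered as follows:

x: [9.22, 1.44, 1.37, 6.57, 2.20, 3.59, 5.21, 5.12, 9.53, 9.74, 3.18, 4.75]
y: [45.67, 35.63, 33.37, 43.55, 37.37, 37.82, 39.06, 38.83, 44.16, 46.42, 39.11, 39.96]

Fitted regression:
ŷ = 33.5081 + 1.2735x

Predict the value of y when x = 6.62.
ŷ = 41.9387

Plug x = 6.62 into the fitted line:

ŷ = 33.5081 + 1.2735 × 6.62
ŷ = 33.5081 + 8.4306
ŷ = 41.9387

This is a point prediction; actual observations scatter around it by roughly the residual standard deviation.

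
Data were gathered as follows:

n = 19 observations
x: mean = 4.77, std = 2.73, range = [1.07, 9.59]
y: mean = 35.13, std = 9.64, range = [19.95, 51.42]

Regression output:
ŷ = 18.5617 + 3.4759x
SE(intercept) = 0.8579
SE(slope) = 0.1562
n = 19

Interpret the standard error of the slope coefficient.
The slope 3.4759 is pinned down to within about ±0.1562 (one SE) by these data — relative uncertainty 4.5%, i.e. precise.

SE(β̂₁) = 0.1562 says: if we drew many samples of n = 19 from the same population and refit each time, the fitted slopes would scatter with a standard deviation of roughly 0.1562 around the true β₁.

Relative precision:
- SE / |β̂₁| = 0.1562 / 3.4759 = 4.5%
- Rule of thumb (under 20%: precise; 20% to under 50%: moderately precise; 50% or more: imprecise) → precise

Link to the t-test: t = β̂₁ / SE(β̂₁) = 3.4759 / 0.1562 = 22.2529, the statistic for H₀: β₁ = 0.

What drives SE(β̂₁): wider spread of x values → smaller SE; more residual scatter → larger SE.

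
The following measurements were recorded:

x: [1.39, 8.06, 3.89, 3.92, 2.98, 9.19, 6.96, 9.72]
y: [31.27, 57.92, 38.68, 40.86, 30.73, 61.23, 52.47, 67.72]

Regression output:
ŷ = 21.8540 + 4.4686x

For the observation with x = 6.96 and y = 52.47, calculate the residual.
Residual = -0.4855

The residual is the difference between the actual value and the predicted value:

Residual = y - ŷ

Step 1: Calculate predicted value
ŷ = 21.8540 + 4.4686 × 6.96
ŷ = 52.9555

Step 2: Calculate residual
Residual = 52.47 - 52.9555
Residual = -0.4855

The residual is negative, so the observed y = 52.47 sits below the regression line (the line overestimates it by 0.4855).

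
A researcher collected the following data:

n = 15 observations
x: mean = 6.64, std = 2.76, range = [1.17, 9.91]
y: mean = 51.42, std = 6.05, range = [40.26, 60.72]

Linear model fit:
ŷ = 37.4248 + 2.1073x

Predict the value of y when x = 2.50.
ŷ = 42.6931

To predict y for x = 2.50, substitute into the regression equation:

ŷ = 37.4248 + 2.1073 × 2.50
ŷ = 37.4248 + 5.2683
ŷ = 42.6931

This is a point prediction; actual observations scatter around it by roughly the residual standard deviation.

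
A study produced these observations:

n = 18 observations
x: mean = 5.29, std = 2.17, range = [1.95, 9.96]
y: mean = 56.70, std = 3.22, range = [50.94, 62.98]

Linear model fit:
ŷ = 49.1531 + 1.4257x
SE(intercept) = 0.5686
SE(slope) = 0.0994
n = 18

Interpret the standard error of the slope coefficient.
SE(slope) = 0.0994 measures the uncertainty in the estimated slope. The coefficient is estimated precisely (SE/|β̂₁| = 7.0%).

SE(β̂₁) = 0.0994 says: if we drew many samples of n = 18 from the same population and refit each time, the fitted slopes would scatter with a standard deviation of roughly 0.0994 around the true β₁.

Relative precision:
- SE / |β̂₁| = 0.0994 / 1.4257 = 7.0%
- Rule of thumb (under 20%: precise; 20% to under 50%: moderately precise; 50% or more: imprecise) → precise

Link to the t-test: t = β̂₁ / SE(β̂₁) = 1.4257 / 0.0994 = 14.3431, the statistic for H₀: β₁ = 0.

What drives SE(β̂₁): larger n (here n = 18) → smaller SE; more residual scatter → larger SE; wider spread of x values → smaller SE.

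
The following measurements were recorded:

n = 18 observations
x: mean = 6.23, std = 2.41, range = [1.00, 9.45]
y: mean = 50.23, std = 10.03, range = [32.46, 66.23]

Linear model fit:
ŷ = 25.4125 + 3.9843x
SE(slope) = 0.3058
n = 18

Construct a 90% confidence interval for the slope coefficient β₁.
The 90% CI for β₁ is (3.4504, 4.5182)

Confidence interval for the slope:

The 90% CI for β₁ is: β̂₁ ± t*(α/2, n-2) × SE(β̂₁)

Step 1: Find critical t-value
- Confidence level = 0.9
- Degrees of freedom = n - 2 = 18 - 2 = 16
- t*(α/2, 16) = 1.7459

Step 2: Calculate margin of error
Margin = 1.7459 × 0.3058 = 0.5339

Step 3: Construct interval
CI = 3.9843 ± 0.5339
CI = (3.4504, 4.5182)

Interpretation: each one-unit increase in x is associated with a change in mean y of between 3.4504 and 4.5182, with 90% confidence.
Both endpoints are positive, so the data support a genuinely positive slope at this confidence level.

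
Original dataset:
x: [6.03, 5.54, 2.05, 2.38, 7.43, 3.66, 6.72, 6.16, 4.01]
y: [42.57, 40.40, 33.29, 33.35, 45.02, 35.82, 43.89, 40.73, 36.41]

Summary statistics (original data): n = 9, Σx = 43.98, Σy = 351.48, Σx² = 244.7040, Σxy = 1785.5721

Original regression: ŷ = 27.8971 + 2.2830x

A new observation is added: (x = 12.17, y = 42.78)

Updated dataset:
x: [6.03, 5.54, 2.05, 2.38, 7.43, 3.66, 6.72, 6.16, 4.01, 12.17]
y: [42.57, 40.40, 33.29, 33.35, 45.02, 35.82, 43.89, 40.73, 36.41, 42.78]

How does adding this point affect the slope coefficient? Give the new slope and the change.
Adding the point moves β₁ from 2.2830 to 1.1922, i.e. it decreases by 1.0908 (-47.8%).

The new point has HIGH LEVERAGE: x = 12.17 is far from the original mean x̄ = 43.98/9 ≈ 4.89 (original range [2.05, 7.43]).

Step 1: Update the sums with the new point (n goes from 9 to 10)
Σx  = 43.98 + 12.17 = 56.15
Σy  = 351.48 + 42.78 = 394.26
Σx² = 244.7040 + 12.17² = 244.7040 + 148.1089 = 392.8129
Σxy = 1785.5721 + 12.17×42.78 = 1785.5721 + 520.6326 = 2306.2047

Step 2: Recompute the slope with b₁ = (nΣxy − ΣxΣy) / (nΣx² − (Σx)²)
Numerator   = 10×2306.2047 − 56.15×394.26 = 23062.0470 − 22137.6990 = 924.3480
Denominator = 10×392.8129 − 56.15² = 3928.1290 − 3152.8225 = 775.3065
b₁(new) = 924.3480 / 775.3065 = 1.1922

(Same formula on the original sums: (9×1785.5721 − 43.98×351.48) / (9×244.7040 − 43.98²) = 612.0585 / 268.0956 = 2.2830, matching the given fit.)

Step 3: Change in slope
Δβ₁ = 1.1922 − 2.2830 = -1.0908
Relative change = -1.0908 / 2.2830 × 100% = -47.8%
→ the slope decreases when the point is added.

A high-leverage point only changes the slope if it is off the original line; here y = 42.78 is below the original trend, so the slope decreases.
In practice: examine leverage (hᵢ) and Cook's distance rather than deleting it automatically.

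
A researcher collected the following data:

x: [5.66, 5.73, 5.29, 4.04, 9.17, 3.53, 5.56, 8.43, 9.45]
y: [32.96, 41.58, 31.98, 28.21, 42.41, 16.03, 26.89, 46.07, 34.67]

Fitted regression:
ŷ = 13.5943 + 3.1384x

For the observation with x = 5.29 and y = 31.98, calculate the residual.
Residual = 1.7836

The residual is the difference between the actual value and the predicted value:

Residual = y - ŷ

Step 1: Calculate predicted value
ŷ = 13.5943 + 3.1384 × 5.29
ŷ = 30.1964

Step 2: Calculate residual
Residual = 31.98 - 30.1964
Residual = 1.7836

Sign check: y > ŷ, so the point is above the line and the fit underestimates here.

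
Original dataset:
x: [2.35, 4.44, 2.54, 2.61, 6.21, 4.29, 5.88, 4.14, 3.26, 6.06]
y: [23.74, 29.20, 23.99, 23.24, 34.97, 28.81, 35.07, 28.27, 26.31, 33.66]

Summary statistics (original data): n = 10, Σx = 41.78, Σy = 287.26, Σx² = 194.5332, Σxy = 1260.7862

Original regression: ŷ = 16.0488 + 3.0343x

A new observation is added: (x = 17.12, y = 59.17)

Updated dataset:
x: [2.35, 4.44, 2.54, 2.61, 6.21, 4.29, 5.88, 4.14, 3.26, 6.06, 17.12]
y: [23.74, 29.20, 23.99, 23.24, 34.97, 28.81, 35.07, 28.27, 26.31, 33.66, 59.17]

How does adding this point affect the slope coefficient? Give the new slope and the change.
Adding the point moves β₁ from 3.0343 to 2.4314, i.e. it decreases by 0.6029 (-19.9%).

x = 17.12 lies well outside the original x-range [2.35, 6.21] (x̄ ≈ 4.18), so this observation has high leverage and can move the slope substantially.

Step 1: Update the sums with the new point (n goes from 10 to 11)
Σx  = 41.78 + 17.12 = 58.90
Σy  = 287.26 + 59.17 = 346.43
Σx² = 194.5332 + 17.12² = 194.5332 + 293.0944 = 487.6276
Σxy = 1260.7862 + 17.12×59.17 = 1260.7862 + 1012.9904 = 2273.7766

Step 2: Recompute the slope with b₁ = (nΣxy − ΣxΣy) / (nΣx² − (Σx)²)
Numerator   = 11×2273.7766 − 58.90×346.43 = 25011.5426 − 20404.7270 = 4606.8156
Denominator = 11×487.6276 − 58.90² = 5363.9036 − 3469.2100 = 1894.6936
b₁(new) = 4606.8156 / 1894.6936 = 2.4314

(Same formula on the original sums: (10×1260.7862 − 41.78×287.26) / (10×194.5332 − 41.78²) = 606.1392 / 199.7636 = 3.0343, matching the given fit.)

Step 3: Change in slope
Δβ₁ = 2.4314 − 3.0343 = -0.6029
Relative change = -0.6029 / 3.0343 × 100% = -19.9%
→ the slope decreases when the point is added.

A high-leverage point only changes the slope if it is off the original line; here y = 59.17 is below the original trend, so the slope decreases.
In practice: check such a point for data-entry or measurement error.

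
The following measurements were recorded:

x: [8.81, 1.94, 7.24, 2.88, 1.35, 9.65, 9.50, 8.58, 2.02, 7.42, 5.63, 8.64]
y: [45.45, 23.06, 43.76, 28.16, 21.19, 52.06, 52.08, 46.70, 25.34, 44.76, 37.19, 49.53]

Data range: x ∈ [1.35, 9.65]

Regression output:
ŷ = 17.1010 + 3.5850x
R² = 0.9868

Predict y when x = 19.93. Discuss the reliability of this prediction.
ŷ = 88.5501 (extrapolation — x = 19.93 lies outside [1.35, 9.65], so reliability is low).

Prediction calculation:
ŷ = 17.1010 + 3.5850 × 19.93
ŷ = 88.5501

Reliability:
- Data range: x ∈ [1.35, 9.65]
- Prediction point: x = 19.93 is 10.28 units above the observed range → this is EXTRAPOLATION, not interpolation

Why that matters here:
- There are no observations near this x to validate the fitted line there
- The standard error of prediction grows with (x − x̄)², and x = 19.93 is far from x̄ = 6.14
- Real relationships often flatten, saturate, or turn nonlinear at extremes

Report the number if required, but flag clearly that it is an extrapolation.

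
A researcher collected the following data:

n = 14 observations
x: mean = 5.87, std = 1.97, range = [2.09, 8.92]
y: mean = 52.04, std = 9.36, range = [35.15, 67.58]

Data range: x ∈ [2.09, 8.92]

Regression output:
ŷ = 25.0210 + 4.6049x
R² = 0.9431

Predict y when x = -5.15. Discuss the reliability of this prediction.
The equation gives ŷ = 1.3058; however x = -5.15 is 7.24 units below the observed range, so this extrapolated value should not be trusted.

Prediction calculation:
ŷ = 25.0210 + 4.6049 × (-5.15)
ŷ = 1.3058

Reliability:
- Data range: x ∈ [2.09, 8.92]
- Prediction point: x = -5.15 is 7.24 units below the observed range → this is EXTRAPOLATION, not interpolation

Why that matters here:
- The linear relationship may not hold outside the observed range
- Real relationships often flatten, saturate, or turn nonlinear at extremes
- There are no observations near this x to validate the fitted line there

Report the number if required, but flag clearly that it is an extrapolation.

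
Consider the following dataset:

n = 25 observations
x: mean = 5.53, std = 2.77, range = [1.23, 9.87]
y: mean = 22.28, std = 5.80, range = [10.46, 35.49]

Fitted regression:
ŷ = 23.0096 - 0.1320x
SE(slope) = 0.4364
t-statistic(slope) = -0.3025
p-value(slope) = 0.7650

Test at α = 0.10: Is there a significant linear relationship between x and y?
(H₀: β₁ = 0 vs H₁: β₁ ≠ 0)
p-value = 0.7650 ≥ α = 0.10, so we fail to reject H₀. The relationship is not significant.

Hypothesis test for the slope coefficient:

H₀: β₁ = 0 (no linear relationship)
H₁: β₁ ≠ 0 (linear relationship exists)

Test statistic: t = β̂₁ / SE(β̂₁) = -0.1320 / 0.4364 = -0.3025

p = 0.7650: how often a slope estimate this far from 0 (in SE units) would arise by chance if β₁ were truly 0.

Decision rule: reject H₀ if p-value < α.
p-value = 0.7650 ≥ α = 0.10 → fail to reject H₀.

Conclusion: the linear association between x and y is not significant at the 10% level.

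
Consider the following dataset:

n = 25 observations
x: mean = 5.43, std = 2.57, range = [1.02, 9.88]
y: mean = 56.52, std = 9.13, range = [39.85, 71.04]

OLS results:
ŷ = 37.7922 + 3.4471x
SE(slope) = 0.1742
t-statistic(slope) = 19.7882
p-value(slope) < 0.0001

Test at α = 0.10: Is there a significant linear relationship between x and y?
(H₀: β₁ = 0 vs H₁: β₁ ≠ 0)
p-value < 0.0001 < α = 0.10, so we reject H₀. The relationship is significant.

Hypothesis test for the slope coefficient:

H₀: β₁ = 0 (no linear relationship)
H₁: β₁ ≠ 0 (linear relationship exists)

Test statistic: t = β̂₁ / SE(β̂₁) = 3.4471 / 0.1742 = 19.7882

p < 0.0001: how often a slope estimate this far from 0 (in SE units) would arise by chance if β₁ were truly 0.

Decision rule: reject H₀ if p-value < α.
p-value < 0.0001 < α = 0.10 → reject H₀.

Conclusion: the linear association between x and y is significant at the 10% level.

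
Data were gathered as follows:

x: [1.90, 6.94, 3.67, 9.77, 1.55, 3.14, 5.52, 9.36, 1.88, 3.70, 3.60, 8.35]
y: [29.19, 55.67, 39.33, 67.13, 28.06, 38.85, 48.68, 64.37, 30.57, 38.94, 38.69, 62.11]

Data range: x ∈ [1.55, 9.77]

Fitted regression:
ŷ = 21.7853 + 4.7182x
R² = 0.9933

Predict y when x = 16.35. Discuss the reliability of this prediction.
ŷ = 98.9279 (extrapolation — x = 16.35 lies outside [1.55, 9.77], so reliability is low).

Prediction calculation:
ŷ = 21.7853 + 4.7182 × 16.35
ŷ = 98.9279

Reliability:
- Data range: x ∈ [1.55, 9.77]
- Prediction point: x = 16.35 is 6.58 units above the observed range → this is EXTRAPOLATION, not interpolation

Why that matters here:
- Real relationships often flatten, saturate, or turn nonlinear at extremes
- R² describes fit only over the sampled x values; it says nothing about behaviour beyond them
- There are no observations near this x to validate the fitted line there

A defensible statement: 'if the linear trend continued to x = 16.35, y would be about 98.9279' — the premise is untested.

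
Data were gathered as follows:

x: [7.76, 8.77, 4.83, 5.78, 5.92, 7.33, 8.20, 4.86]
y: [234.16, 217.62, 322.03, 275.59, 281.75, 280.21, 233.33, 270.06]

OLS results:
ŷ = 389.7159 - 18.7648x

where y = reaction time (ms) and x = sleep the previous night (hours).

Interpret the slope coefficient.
For each additional hour of sleep, predicted reaction time decreases by approximately 18.7648 ms.

β₁ = -18.7648 is the change in predicted reaction time (ms) per additional hour of sleep.

Interpretation:
- Sleep up by 1 hour → predicted reaction time decreases by 18.7648 ms
- The effect is assumed constant over the observed range of x (linearity)
- The sign (−) gives the direction; the magnitude 18.7648 gives the size of the effect per hour

The intercept β₀ = 389.7159 is the predicted reaction time when sleep = 0; since the smallest observed x is 4.83, this is an extrapolation and mainly anchors the line.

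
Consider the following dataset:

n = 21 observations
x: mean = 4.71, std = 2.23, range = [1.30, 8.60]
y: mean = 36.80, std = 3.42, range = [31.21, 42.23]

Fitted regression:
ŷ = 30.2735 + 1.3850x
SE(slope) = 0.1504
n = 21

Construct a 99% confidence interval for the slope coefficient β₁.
The 99% CI for β₁ is (0.9547, 1.8153)

Confidence interval for the slope:

The 99% CI for β₁ is: β̂₁ ± t*(α/2, n-2) × SE(β̂₁)

Step 1: Find critical t-value
- Confidence level = 0.99
- Degrees of freedom = n - 2 = 21 - 2 = 19
- t*(α/2, 19) = 2.8609

Step 2: Calculate margin of error
Margin = 2.8609 × 0.1504 = 0.4303

Step 3: Construct interval
CI = 1.3850 ± 0.4303
CI = (0.9547, 1.8153)

Interpretation: each one-unit increase in x is associated with a change in mean y of between 0.9547 and 1.8153, with 99% confidence.
Both endpoints are positive, so the data support a genuinely positive slope at this confidence level.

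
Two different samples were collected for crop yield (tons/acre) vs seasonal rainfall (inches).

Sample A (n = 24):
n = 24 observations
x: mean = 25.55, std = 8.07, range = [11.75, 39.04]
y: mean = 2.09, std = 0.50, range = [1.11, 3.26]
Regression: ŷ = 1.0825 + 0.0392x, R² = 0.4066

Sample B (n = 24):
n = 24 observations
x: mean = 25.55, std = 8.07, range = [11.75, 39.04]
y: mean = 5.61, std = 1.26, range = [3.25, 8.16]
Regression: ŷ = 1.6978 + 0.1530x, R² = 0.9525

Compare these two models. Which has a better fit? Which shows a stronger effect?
Model B has the better fit (R² = 0.9525 vs 0.4066). Model B shows the stronger effect (|β₁| = 0.1530 vs 0.0392).

Model Comparison:

Fit — compare R²:
- Model A: R² = 0.4066 → 40.66% of variance in crop yield explained
- Model B: R² = 0.9525 → 95.25% of variance in crop yield explained
- 0.9525 > 0.4066 → Model B has the better fit

Which has the larger per-inch effect? (|β₁|)
- Model A: β₁ = 0.0392 → predicted crop yield rises 0.0392 tons/acre per additional inch of rainfall
- Model B: β₁ = 0.1530 → predicted crop yield rises 0.1530 tons/acre per additional inch of rainfall
- |0.0392| < |0.1530| → Model B shows the stronger marginal effect

Note: The two samples could reflect different populations, time periods, or measurement quality.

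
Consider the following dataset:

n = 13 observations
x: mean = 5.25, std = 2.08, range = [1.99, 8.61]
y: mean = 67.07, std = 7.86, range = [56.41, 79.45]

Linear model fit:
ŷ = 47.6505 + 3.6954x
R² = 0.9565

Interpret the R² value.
About 95.65% of the variability in y is accounted for by the regression on x (R² = 0.9565) — a strong linear fit.

R² (coefficient of determination) measures the proportion of variance in y explained by the regression model.

Here R² = 0.9565:
- Explained: 95.65% of the variation in y
- Unexplained (residual): 100% − 95.65% = 4.35%
- Rule of thumb (below 0.3 weak; 0.3 to below 0.7 moderate; 0.7 and above strong) → strong

Note: R² never decreases when predictors are added, so it should not be used alone to compare models of different size.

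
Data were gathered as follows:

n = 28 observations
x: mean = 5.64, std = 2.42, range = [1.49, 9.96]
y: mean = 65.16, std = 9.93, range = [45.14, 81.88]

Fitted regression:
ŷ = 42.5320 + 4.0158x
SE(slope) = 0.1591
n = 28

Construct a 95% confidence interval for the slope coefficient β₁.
The 95% CI for β₁ is (3.6888, 4.3428)

Confidence interval for the slope:

The 95% CI for β₁ is: β̂₁ ± t*(α/2, n-2) × SE(β̂₁)

Step 1: Find critical t-value
- Confidence level = 0.95
- Degrees of freedom = n - 2 = 28 - 2 = 26
- t*(α/2, 26) = 2.0555

Step 2: Calculate margin of error
Margin = 2.0555 × 0.1591 = 0.3270

Step 3: Construct interval
CI = 4.0158 ± 0.3270
CI = (3.6888, 4.3428)

Interpretation: We are 95% confident that the true slope β₁ lies between 3.6888 and 4.3428.
Both endpoints are positive, so the data support a genuinely positive slope at this confidence level.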